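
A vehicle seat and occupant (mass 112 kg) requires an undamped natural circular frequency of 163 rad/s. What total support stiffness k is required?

k = m·ω_n² = 112 × 163.0² = 112 × 26570 = 2976000 N/m.

2980000 N/m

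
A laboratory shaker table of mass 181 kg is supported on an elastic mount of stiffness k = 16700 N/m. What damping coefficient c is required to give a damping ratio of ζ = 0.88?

3060 N·s/m

c_c = 2√(k·m) = 2√(16700 × 181) = 3477 N·s/m.
c = ζ·c_c = 0.88 × 3477 = 3060 N·s/m.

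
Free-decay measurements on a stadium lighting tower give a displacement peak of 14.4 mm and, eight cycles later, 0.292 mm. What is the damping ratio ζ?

Logarithmic decrement δ = (1/n)·ln(x₀/x_n) = (1/8)·ln(14.4/0.292) = (1/8)·ln(49.32) = 0.4873.
ζ = δ/√(4π² + δ²) = 0.4873/√(39.48 + 0.237) = 0.4873/6.302 = 0.07732.

0.0773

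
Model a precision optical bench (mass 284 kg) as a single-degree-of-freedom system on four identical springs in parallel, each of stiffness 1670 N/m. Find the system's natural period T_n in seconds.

Parallel springs add: k_eq = 4 × 1670 = 6680 N/m.
ω_n = √(k_eq/m) = √(6680/284) = √23.52 = 4.850 rad/s.
T_n = 2π/ω_n = 6.283/4.850 = 1.296 s.

1.30 s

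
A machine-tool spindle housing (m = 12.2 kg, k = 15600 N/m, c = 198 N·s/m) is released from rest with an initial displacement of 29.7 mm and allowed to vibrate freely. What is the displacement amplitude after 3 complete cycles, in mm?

0.368 mm

ζ = c/(2√(km)) = 198/(2√(15600 × 12.2)) = 198/872.5 = 0.2269.
Logarithmic decrement δ = 2πζ/√(1 − ζ²) = 2π × 0.2269/√(1 − 0.0515) = 1.464.
After n cycles, x_n/x₀ = e^(−nδ), so x_3 = 29.7 × e^(−3 × 1.464) = 29.7 × 0.01237 = 0.3675 mm.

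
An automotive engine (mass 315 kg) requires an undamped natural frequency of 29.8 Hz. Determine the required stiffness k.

11000000 N/m

ω_n = 2πf_n = 2π × 29.8 = 187.2 rad/s.
k = m·ω_n² = 315 × 187.2² = 315 × 35060 = 11040000 N/m.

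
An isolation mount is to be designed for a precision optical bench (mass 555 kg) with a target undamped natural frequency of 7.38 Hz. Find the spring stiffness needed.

1190000 N/m

ω_n = 2πf_n = 2π × 7.38 = 46.37 rad/s.
k = m·ω_n² = 555 × 46.37² = 555 × 2150 = 1193000 N/m.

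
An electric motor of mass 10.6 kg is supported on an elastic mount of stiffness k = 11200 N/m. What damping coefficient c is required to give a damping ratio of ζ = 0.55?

c_c = 2√(k·m) = 2√(11200 × 10.6) = 689.1 N·s/m.
c = ζ·c_c = 0.55 × 689.1 = 379.0 N·s/m.

379 N·s/m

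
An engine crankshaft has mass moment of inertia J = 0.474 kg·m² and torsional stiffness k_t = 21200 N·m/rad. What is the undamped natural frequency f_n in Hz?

33.7 Hz

ω_n = √(k_t/J) = √(21200/0.474) = √44730 = 211.5 rad/s.
f_n = ω_n/(2π) = 211.5/6.283 = 33.66 Hz.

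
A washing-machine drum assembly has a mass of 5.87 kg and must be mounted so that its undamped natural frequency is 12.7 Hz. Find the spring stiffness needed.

ω_n = 2πf_n = 2π × 12.7 = 79.80 rad/s.
k = m·ω_n² = 5.87 × 79.80² = 5.87 × 6367 = 37380 N/m.

37400 N/m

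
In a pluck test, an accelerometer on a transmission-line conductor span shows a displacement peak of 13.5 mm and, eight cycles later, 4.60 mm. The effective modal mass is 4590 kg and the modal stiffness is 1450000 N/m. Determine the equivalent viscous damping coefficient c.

Logarithmic decrement δ = (1/n)·ln(x₀/x_n) = (1/8)·ln(13.5/4.60) = (1/8)·ln(2.935) = 0.1346.
ζ = δ/√(4π² + δ²) = 0.1346/√(39.48 + 0.0181) = 0.1346/6.285 = 0.02141.
c = ζ · 2√(km) = 0.02141 × 2√(1450000 × 4590) = 0.02141 × 163200 = 3494 N·s/m.

3490 N·s/m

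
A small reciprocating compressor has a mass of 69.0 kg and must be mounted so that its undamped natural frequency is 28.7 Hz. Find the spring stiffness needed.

2240000 N/m

ω_n = 2πf_n = 2π × 28.7 = 180.3 rad/s.
k = m·ω_n² = 69.0 × 180.3² = 69.0 × 32520 = 2244000 N/m.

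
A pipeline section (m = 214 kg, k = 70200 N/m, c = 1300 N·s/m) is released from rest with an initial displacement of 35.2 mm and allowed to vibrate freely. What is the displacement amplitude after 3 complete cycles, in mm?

ζ = c/(2√(km)) = 1300/(2√(70200 × 214)) = 1300/7752 = 0.1677.
Logarithmic decrement δ = 2πζ/√(1 − ζ²) = 2π × 0.1677/√(1 − 0.0281) = 1.069.
After n cycles, x_n/x₀ = e^(−nδ), so x_3 = 35.2 × e^(−3 × 1.069) = 35.2 × 0.04050 = 1.426 mm.

1.43 mm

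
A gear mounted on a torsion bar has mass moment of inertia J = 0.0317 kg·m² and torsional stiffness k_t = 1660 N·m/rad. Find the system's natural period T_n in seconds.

0.0275 s

ω_n = √(k_t/J) = √(1660/0.0317) = √52370 = 228.8 rad/s.
T_n = 2π/ω_n = 6.283/228.8 = 0.02746 s.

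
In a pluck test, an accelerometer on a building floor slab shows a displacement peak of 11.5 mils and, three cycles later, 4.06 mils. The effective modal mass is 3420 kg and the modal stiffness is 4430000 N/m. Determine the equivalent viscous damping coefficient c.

Logarithmic decrement δ = (1/n)·ln(x₀/x_n) = (1/3)·ln(11.5/4.06) = (1/3)·ln(2.833) = 0.3471.
ζ = δ/√(4π² + δ²) = 0.3471/√(39.48 + 0.120) = 0.3471/6.293 = 0.05515.
c = ζ · 2√(km) = 0.05515 × 2√(4430000 × 3420) = 0.05515 × 246200 = 13580 N·s/m.

13600 N·s/m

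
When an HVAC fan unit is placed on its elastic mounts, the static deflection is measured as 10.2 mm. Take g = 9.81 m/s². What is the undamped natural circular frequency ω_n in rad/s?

31.0 rad/s

ω_n = √(g/δ_st) = √(9.81/0.0102) = √961.8 = 31.01 rad/s.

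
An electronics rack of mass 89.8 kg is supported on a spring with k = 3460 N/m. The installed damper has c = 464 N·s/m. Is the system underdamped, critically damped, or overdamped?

underdamped

c_c = 2√(k·m) = 1115 N·s/m; ζ = c/c_c = 464/1115 = 0.416.
Since ζ < 1 the system is underdamped.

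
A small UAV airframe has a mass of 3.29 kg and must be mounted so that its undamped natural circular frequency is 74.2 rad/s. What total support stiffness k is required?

18100 N/m

k = m·ω_n² = 3.29 × 74.20² = 3.29 × 5506 = 18110 N/m.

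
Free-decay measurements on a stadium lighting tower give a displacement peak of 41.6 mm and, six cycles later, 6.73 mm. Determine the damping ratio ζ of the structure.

Logarithmic decrement δ = (1/n)·ln(x₀/x_n) = (1/6)·ln(41.6/6.73) = (1/6)·ln(6.181) = 0.3036.
ζ = δ/√(4π² + δ²) = 0.3036/√(39.48 + 0.0922) = 0.3036/6.291 = 0.04826.

0.0483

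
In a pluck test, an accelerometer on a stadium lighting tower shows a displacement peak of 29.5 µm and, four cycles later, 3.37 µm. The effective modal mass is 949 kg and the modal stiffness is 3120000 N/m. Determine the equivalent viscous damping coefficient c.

Logarithmic decrement δ = (1/n)·ln(x₀/x_n) = (1/4)·ln(29.5/3.37) = (1/4)·ln(8.754) = 0.5424.
ζ = δ/√(4π² + δ²) = 0.5424/√(39.48 + 0.294) = 0.5424/6.307 = 0.08600.
c = ζ · 2√(km) = 0.08600 × 2√(3120000 × 949) = 0.08600 × 108800 = 9359 N·s/m.

9360 N·s/m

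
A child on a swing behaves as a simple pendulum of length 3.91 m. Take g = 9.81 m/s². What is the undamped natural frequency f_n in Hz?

For a simple pendulum ω_n = √(g/L) = √(9.81/3.91) = √2.509 = 1.584 rad/s.
f_n = ω_n/(2π) = 1.584/6.283 = 0.2521 Hz.

0.252 Hz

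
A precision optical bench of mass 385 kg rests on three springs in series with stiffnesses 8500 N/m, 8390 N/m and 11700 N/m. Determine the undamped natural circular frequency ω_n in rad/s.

Series springs: 1/k_eq = 1/8500 + 1/8390 + 1/11700 = 0.0003223, so k_eq = 3103 N/m.
ω_n = √(k_eq/m) = √(3103/385) = √8.059 = 2.839 rad/s.

2.84 rad/s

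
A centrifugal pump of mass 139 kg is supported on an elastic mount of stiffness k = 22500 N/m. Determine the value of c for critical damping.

c_c = 2√(k·m) = 2√(22500 × 139) = 2 × 1768 = 3537 N·s/m.

3540 N·s/m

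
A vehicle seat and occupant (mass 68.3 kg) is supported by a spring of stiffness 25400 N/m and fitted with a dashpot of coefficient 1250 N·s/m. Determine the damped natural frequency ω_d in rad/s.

17.0 rad/s

ω_n = √(k/m) = √(25400/68.3) = 19.28 rad/s.
Critical damping c_c = 2√(k·m) = 2√(25400 × 68.3) = 2634 N·s/m, so ζ = c/c_c = 1250/2634 = 0.4745.
ω_d = ω_n√(1 − ζ²) = 19.28 × √(1 − 0.225) = 16.98 rad/s.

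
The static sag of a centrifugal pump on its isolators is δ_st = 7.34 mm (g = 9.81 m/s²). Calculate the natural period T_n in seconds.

ω_n = √(g/δ_st) = √(9.81/0.00734) = √1337 = 36.56 rad/s.
T_n = 2π/ω_n = 6.283/36.56 = 0.1719 s.

0.172 s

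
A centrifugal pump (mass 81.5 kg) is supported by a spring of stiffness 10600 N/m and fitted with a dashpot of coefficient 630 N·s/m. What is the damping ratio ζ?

ω_n = √(k/m) = √(10600/81.5) = 11.40 rad/s.
Critical damping c_c = 2√(k·m) = 2√(10600 × 81.5) = 1859 N·s/m, so ζ = c/c_c = 630/1859 = 0.3389.

0.339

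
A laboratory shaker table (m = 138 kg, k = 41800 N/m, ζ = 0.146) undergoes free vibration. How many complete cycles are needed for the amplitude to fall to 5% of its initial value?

Logarithmic decrement δ = 2πζ/√(1 − ζ²) = 2π × 0.1460/√(1 − 0.0213) = 0.9273.
x_n/x₀ = e^(−nδ) ≤ 0.05; take ln: n ≥ ln(1/0.05)/δ = 2.996/0.9273 = 3.231.
So 4 complete cycles are required.

4 cycles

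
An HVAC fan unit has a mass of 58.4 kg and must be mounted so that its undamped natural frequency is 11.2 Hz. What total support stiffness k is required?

289000 N/m

ω_n = 2πf_n = 2π × 11.2 = 70.37 rad/s.
k = m·ω_n² = 58.4 × 70.37² = 58.4 × 4952 = 289200 N/m.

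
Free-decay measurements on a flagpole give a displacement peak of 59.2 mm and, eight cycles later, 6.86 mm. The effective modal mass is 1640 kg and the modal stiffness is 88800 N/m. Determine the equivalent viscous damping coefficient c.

Logarithmic decrement δ = (1/n)·ln(x₀/x_n) = (1/8)·ln(59.2/6.86) = (1/8)·ln(8.630) = 0.2694.
ζ = δ/√(4π² + δ²) = 0.2694/√(39.48 + 0.0726) = 0.2694/6.289 = 0.04284.
c = ζ · 2√(km) = 0.04284 × 2√(88800 × 1640) = 0.04284 × 24140 = 1034 N·s/m.

1030 N·s/m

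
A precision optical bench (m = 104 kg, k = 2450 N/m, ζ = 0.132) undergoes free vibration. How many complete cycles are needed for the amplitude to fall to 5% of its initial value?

4 cycles

Logarithmic decrement δ = 2πζ/√(1 − ζ²) = 2π × 0.1320/√(1 − 0.0174) = 0.8367.
x_n/x₀ = e^(−nδ) ≤ 0.05; take ln: n ≥ ln(1/0.05)/δ = 2.996/0.8367 = 3.580.
So 4 complete cycles are required.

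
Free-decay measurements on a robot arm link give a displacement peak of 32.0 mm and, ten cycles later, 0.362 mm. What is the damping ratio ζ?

0.0712

Logarithmic decrement δ = (1/n)·ln(x₀/x_n) = (1/10)·ln(32.0/0.362) = (1/10)·ln(88.40) = 0.4482.
ζ = δ/√(4π² + δ²) = 0.4482/√(39.48 + 0.201) = 0.4482/6.299 = 0.07115.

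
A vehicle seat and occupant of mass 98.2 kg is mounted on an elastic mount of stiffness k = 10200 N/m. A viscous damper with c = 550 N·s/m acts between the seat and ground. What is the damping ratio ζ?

ω_n = √(k/m) = √(10200/98.2) = 10.19 rad/s.
Critical damping c_c = 2√(k·m) = 2√(10200 × 98.2) = 2002 N·s/m, so ζ = c/c_c = 550/2002 = 0.2748.

0.275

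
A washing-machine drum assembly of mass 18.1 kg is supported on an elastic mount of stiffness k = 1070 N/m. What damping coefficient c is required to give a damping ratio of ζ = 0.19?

c_c = 2√(k·m) = 2√(1070 × 18.1) = 278.3 N·s/m.
c = ζ·c_c = 0.19 × 278.3 = 52.88 N·s/m.

52.9 N·s/m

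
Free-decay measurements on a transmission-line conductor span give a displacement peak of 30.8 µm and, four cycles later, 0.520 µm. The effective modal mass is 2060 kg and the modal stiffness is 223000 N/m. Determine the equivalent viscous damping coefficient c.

Logarithmic decrement δ = (1/n)·ln(x₀/x_n) = (1/4)·ln(30.8/0.520) = (1/4)·ln(59.23) = 1.020.
ζ = δ/√(4π² + δ²) = 1.020/√(39.48 + 1.04) = 1.020/6.365 = 0.1603.
c = ζ · 2√(km) = 0.1603 × 2√(223000 × 2060) = 0.1603 × 42870 = 6871 N·s/m.

6870 N·s/m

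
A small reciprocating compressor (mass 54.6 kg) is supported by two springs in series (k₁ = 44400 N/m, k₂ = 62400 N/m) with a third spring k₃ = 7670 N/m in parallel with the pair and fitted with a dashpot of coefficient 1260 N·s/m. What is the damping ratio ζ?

Series pair: k_s = k₁k₂/(k₁+k₂) = (44400)(62400)/(44400 + 62400) = 25940 N/m. In parallel with k₃: k_eq = 25940 + 7670 = 33610 N/m.
ω_n = √(k_eq/m) = √(33610/54.6) = 24.81 rad/s.
Critical damping c_c = 2√(k_eq·m) = 2√(33610 × 54.6) = 2709 N·s/m, so ζ = c/c_c = 1260/2709 = 0.4651.

0.465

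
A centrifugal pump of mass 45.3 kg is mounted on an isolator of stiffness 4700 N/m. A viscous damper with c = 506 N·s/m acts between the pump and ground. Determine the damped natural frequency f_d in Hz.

1.36 Hz

ω_n = √(k/m) = √(4700/45.3) = 10.19 rad/s.
Critical damping c_c = 2√(k·m) = 2√(4700 × 45.3) = 922.8 N·s/m, so ζ = c/c_c = 506/922.8 = 0.5483.
ω_d = ω_n√(1 − ζ²) = 10.19 × √(1 − 0.301) = 8.518 rad/s.
f_d = ω_d/(2π) = 1.356 Hz.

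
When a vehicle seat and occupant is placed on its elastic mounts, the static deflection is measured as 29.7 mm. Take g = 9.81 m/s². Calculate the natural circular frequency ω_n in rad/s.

ω_n = √(g/δ_st) = √(9.81/0.0297) = √330.3 = 18.17 rad/s.

18.2 rad/s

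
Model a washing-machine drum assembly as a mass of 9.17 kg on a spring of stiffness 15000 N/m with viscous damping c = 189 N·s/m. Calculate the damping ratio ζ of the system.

ω_n = √(k/m) = √(15000/9.17) = 40.44 rad/s.
Critical damping c_c = 2√(k·m) = 2√(15000 × 9.17) = 741.8 N·s/m, so ζ = c/c_c = 189/741.8 = 0.2548.

0.255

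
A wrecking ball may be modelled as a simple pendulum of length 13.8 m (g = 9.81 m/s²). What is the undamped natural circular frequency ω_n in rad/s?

0.843 rad/s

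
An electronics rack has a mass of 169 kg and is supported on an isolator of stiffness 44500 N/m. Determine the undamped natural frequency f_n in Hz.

2.58 Hz

ω_n = √(k/m) = √(44500/169) = √263.3 = 16.23 rad/s.
f_n = ω_n/(2π) = 16.23/6.283 = 2.583 Hz.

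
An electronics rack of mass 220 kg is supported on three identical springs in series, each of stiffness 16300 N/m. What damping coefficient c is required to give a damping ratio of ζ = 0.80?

1750 N·s/m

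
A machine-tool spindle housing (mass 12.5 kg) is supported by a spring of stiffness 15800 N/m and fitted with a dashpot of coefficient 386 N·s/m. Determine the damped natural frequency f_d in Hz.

5.10 Hz

ω_n = √(k/m) = √(15800/12.5) = 35.55 rad/s.
Critical damping c_c = 2√(k·m) = 2√(15800 × 12.5) = 888.8 N·s/m, so ζ = c/c_c = 386/888.8 = 0.4343.
ω_d = ω_n√(1 − ζ²) = 35.55 × √(1 − 0.189) = 32.03 rad/s.
f_d = ω_d/(2π) = 5.097 Hz.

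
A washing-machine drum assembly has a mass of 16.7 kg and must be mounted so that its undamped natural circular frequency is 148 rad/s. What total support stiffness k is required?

k = m·ω_n² = 16.7 × 148.0² = 16.7 × 21900 = 365800 N/m.

366000 N/m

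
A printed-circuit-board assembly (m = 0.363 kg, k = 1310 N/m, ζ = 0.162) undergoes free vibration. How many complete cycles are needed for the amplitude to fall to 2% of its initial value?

4 cycles

Logarithmic decrement δ = 2πζ/√(1 − ζ²) = 2π × 0.1620/√(1 − 0.0262) = 1.032.
x_n/x₀ = e^(−nδ) ≤ 0.02; take ln: n ≥ ln(1/0.02)/δ = 3.912/1.032 = 3.793.
So 4 complete cycles are required.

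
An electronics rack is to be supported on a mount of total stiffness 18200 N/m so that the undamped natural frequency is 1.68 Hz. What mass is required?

163 kg

ω_n = 2πf_n = 2π × 1.68 = 10.56 rad/s.
m = k/ω_n² = 18200/10.56² = 18200/111.4 = 163.3 kg.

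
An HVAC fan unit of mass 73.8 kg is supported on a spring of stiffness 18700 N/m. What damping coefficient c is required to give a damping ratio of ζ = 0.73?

c_c = 2√(k·m) = 2√(18700 × 73.8) = 2350 N·s/m.
c = ζ·c_c = 0.73 × 2350 = 1715 N·s/m.

1720 N·s/m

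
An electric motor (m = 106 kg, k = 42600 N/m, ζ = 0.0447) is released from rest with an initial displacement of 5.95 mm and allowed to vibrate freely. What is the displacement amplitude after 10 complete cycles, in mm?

0.358 mm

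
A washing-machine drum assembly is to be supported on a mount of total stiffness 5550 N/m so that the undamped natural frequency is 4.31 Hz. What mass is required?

7.57 kg

ω_n = 2πf_n = 2π × 4.31 = 27.08 rad/s.
m = k/ω_n² = 5550/27.08² = 5550/733.4 = 7.568 kg.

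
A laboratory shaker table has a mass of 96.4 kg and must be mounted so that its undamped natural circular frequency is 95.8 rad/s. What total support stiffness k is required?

885000 N/m

k = m·ω_n² = 96.4 × 95.80² = 96.4 × 9178 = 884700 N/m.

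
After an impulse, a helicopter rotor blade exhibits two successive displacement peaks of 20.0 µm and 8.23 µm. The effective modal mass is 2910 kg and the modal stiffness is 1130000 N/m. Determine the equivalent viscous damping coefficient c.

Logarithmic decrement δ = (1/n)·ln(x₀/x_n) = (1/1)·ln(20.0/8.23) = (1/1)·ln(2.430) = 0.8879.
ζ = δ/√(4π² + δ²) = 0.8879/√(39.48 + 0.788) = 0.8879/6.346 = 0.1399.
c = ζ · 2√(km) = 0.1399 × 2√(1130000 × 2910) = 0.1399 × 114700 = 16050 N·s/m.

16000 N·s/m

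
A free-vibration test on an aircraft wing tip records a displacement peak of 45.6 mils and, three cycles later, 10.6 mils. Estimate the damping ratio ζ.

Logarithmic decrement δ = (1/n)·ln(x₀/x_n) = (1/3)·ln(45.6/10.6) = (1/3)·ln(4.302) = 0.4864.
ζ = δ/√(4π² + δ²) = 0.4864/√(39.48 + 0.237) = 0.4864/6.302 = 0.07717.

0.0772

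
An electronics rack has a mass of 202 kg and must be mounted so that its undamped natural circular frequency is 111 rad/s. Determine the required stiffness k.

k = m·ω_n² = 202 × 111.0² = 202 × 12320 = 2489000 N/m.

2490000 N/m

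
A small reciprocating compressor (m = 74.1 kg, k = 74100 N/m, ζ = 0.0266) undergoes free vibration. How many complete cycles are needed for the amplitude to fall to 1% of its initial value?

28 cycles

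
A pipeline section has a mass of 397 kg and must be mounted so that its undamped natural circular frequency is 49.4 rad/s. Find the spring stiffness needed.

k = m·ω_n² = 397 × 49.40² = 397 × 2440 = 968800 N/m.

969000 N/m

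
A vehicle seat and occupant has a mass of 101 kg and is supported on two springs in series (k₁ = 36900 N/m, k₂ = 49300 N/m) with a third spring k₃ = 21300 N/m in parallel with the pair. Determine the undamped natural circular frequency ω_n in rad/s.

Series pair: k_s = k₁k₂/(k₁+k₂) = (36900)(49300)/(36900 + 49300) = 21100 N/m. In parallel with k₃: k_eq = 21100 + 21300 = 42400 N/m.
ω_n = √(k_eq/m) = √(42400/101) = √419.8 = 20.49 rad/s.

20.5 rad/s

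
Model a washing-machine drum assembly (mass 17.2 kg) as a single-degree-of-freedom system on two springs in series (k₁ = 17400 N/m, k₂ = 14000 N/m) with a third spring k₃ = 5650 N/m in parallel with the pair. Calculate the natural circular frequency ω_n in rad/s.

27.9 rad/s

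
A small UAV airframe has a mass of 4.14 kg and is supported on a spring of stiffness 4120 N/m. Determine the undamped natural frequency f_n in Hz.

5.02 Hz

ω_n = √(k/m) = √(4120/4.14) = √995.2 = 31.55 rad/s.
f_n = ω_n/(2π) = 31.55/6.283 = 5.021 Hz.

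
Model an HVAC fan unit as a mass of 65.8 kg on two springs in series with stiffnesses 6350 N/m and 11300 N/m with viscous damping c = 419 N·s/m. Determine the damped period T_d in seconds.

0.874 s

Series springs: 1/k_eq = 1/6350 + 1/11300 = 0.0002460, so k_eq = 4065 N/m.
ω_n = √(k_eq/m) = √(4065/65.8) = 7.860 rad/s.
Critical damping c_c = 2√(k_eq·m) = 2√(4065 × 65.8) = 1034 N·s/m, so ζ = c/c_c = 419/1034 = 0.4051.
ω_d = ω_n√(1 − ζ²) = 7.860 × √(1 − 0.164) = 7.187 rad/s.
T_d = 2π/ω_d = 0.8743 s.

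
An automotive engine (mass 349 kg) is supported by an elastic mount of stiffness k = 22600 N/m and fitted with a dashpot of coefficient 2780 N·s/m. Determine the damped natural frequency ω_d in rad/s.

ω_n = √(k/m) = √(22600/349) = 8.047 rad/s.
Critical damping c_c = 2√(k·m) = 2√(22600 × 349) = 5617 N·s/m, so ζ = c/c_c = 2780/5617 = 0.4949.
ω_d = ω_n√(1 − ζ²) = 8.047 × √(1 − 0.245) = 6.992 rad/s.

6.99 rad/s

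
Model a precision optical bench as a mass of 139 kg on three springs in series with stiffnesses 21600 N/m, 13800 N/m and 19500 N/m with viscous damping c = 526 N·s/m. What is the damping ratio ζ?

0.291

Series springs: 1/k_eq = 1/21600 + 1/13800 + 1/19500 = 0.0001700, so k_eq = 5881 N/m.
ω_n = √(k_eq/m) = √(5881/139) = 6.505 rad/s.
Critical damping c_c = 2√(k_eq·m) = 2√(5881 × 139) = 1808 N·s/m, so ζ = c/c_c = 526/1808 = 0.2909.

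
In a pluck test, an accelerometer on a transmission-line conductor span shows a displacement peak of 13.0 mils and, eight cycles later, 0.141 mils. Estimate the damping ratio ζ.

0.0896

Logarithmic decrement δ = (1/n)·ln(x₀/x_n) = (1/8)·ln(13.0/0.141) = (1/8)·ln(92.20) = 0.5655.
ζ = δ/√(4π² + δ²) = 0.5655/√(39.48 + 0.320) = 0.5655/6.309 = 0.08964.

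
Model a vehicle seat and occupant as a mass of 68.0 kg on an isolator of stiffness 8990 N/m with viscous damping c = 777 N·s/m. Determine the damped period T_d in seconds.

ω_n = √(k/m) = √(8990/68.0) = 11.50 rad/s.
Critical damping c_c = 2√(k·m) = 2√(8990 × 68.0) = 1564 N·s/m, so ζ = c/c_c = 777/1564 = 0.4969.
ω_d = ω_n√(1 − ζ²) = 11.50 × √(1 − 0.247) = 9.978 rad/s.
T_d = 2π/ω_d = 0.6297 s.

0.630 s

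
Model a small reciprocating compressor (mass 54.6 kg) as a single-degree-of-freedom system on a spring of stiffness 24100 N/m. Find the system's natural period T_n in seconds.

0.299 s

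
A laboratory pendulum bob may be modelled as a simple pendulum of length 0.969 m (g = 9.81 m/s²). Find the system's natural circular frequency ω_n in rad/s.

3.18 rad/s

For a simple pendulum ω_n = √(g/L) = √(9.81/0.969) = √10.12 = 3.182 rad/s.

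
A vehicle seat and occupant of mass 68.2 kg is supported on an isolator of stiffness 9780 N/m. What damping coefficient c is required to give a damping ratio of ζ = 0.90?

c_c = 2√(k·m) = 2√(9780 × 68.2) = 1633 N·s/m.
c = ζ·c_c = 0.90 × 1633 = 1470 N·s/m.

1470 N·s/m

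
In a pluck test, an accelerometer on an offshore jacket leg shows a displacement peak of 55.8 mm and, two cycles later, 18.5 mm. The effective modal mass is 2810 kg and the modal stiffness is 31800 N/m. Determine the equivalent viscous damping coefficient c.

Logarithmic decrement δ = (1/n)·ln(x₀/x_n) = (1/2)·ln(55.8/18.5) = (1/2)·ln(3.016) = 0.5520.
ζ = δ/√(4π² + δ²) = 0.5520/√(39.48 + 0.305) = 0.5520/6.307 = 0.08752.
c = ζ · 2√(km) = 0.08752 × 2√(31800 × 2810) = 0.08752 × 18910 = 1655 N·s/m.

1650 N·s/m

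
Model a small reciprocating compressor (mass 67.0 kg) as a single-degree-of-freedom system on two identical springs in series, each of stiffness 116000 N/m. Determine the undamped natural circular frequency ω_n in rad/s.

Series springs: 1/k_eq = 2/116000, so k_eq = 116000/2 = 58000 N/m.
ω_n = √(k_eq/m) = √(58000/67.0) = √865.7 = 29.42 rad/s.

29.4 rad/s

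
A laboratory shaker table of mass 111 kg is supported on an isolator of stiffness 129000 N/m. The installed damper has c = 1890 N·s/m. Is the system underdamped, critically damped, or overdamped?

c_c = 2√(k·m) = 7568 N·s/m; ζ = c/c_c = 1890/7568 = 0.250.
Since ζ < 1 the system is underdamped.

underdamped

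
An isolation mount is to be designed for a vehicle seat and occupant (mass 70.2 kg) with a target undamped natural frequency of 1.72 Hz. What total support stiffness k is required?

ω_n = 2πf_n = 2π × 1.72 = 10.81 rad/s.
k = m·ω_n² = 70.2 × 10.81² = 70.2 × 116.8 = 8199 N/m.

8200 N/m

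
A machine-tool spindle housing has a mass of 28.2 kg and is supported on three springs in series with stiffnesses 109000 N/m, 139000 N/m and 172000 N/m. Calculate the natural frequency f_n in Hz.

6.36 Hz

Series springs: 1/k_eq = 1/109000 + 1/139000 + 1/172000 = 2.218×10^-5, so k_eq = 45080 N/m.
ω_n = √(k_eq/m) = √(45080/28.2) = √1599 = 39.98 rad/s.
f_n = ω_n/(2π) = 39.98/6.283 = 6.363 Hz.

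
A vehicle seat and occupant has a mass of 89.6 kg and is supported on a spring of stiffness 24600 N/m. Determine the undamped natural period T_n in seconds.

ω_n = √(k/m) = √(24600/89.6) = √274.6 = 16.57 rad/s.
T_n = 2π/ω_n = 6.283/16.57 = 0.3792 s.

0.379 s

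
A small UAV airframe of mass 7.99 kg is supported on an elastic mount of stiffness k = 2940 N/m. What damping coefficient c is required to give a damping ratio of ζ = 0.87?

267 N·s/m

c_c = 2√(k·m) = 2√(2940 × 7.99) = 306.5 N·s/m.
c = ζ·c_c = 0.87 × 306.5 = 266.7 N·s/m.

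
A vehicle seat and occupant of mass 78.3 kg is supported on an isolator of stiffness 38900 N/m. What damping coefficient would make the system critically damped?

3490 N·s/m

c_c = 2√(k·m) = 2√(38900 × 78.3) = 2 × 1745 = 3490 N·s/m.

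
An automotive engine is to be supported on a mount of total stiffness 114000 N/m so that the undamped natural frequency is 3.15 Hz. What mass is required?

ω_n = 2πf_n = 2π × 3.15 = 19.79 rad/s.
m = k/ω_n² = 114000/19.79² = 114000/391.7 = 291.0 kg.

291 kg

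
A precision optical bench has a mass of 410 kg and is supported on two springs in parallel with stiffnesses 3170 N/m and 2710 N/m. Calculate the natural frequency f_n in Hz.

Parallel springs add: k_eq = 3170 + 2710 = 5880 N/m.
ω_n = √(k_eq/m) = √(5880/410) = √14.34 = 3.787 rad/s.
f_n = ω_n/(2π) = 3.787/6.283 = 0.6027 Hz.

0.603 Hz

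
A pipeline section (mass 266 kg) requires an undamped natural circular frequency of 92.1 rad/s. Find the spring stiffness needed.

2260000 N/m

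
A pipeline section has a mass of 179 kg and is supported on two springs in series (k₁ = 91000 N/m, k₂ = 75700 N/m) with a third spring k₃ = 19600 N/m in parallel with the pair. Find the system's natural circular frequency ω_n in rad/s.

18.4 rad/s

Series pair: k_s = k₁k₂/(k₁+k₂) = (91000)(75700)/(91000 + 75700) = 41320 N/m. In parallel with k₃: k_eq = 41320 + 19600 = 60920 N/m.
ω_n = √(k_eq/m) = √(60920/179) = √340.4 = 18.45 rad/s.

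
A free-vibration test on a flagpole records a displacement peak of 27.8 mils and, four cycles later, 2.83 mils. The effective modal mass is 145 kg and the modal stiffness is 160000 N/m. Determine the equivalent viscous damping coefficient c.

872 N·s/m

Logarithmic decrement δ = (1/n)·ln(x₀/x_n) = (1/4)·ln(27.8/2.83) = (1/4)·ln(9.823) = 0.5712.
ζ = δ/√(4π² + δ²) = 0.5712/√(39.48 + 0.326) = 0.5712/6.309 = 0.09053.
c = ζ · 2√(km) = 0.09053 × 2√(160000 × 145) = 0.09053 × 9633 = 872.1 N·s/m.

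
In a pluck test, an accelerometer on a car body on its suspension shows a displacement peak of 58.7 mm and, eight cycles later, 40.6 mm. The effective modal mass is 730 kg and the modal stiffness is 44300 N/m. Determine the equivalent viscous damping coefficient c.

Logarithmic decrement δ = (1/n)·ln(x₀/x_n) = (1/8)·ln(58.7/40.6) = (1/8)·ln(1.446) = 0.04608.
ζ = δ/√(4π² + δ²) = 0.04608/√(39.48 + 0.00212) = 0.04608/6.283 = 0.007334.
c = ζ · 2√(km) = 0.007334 × 2√(44300 × 730) = 0.007334 × 11370 = 83.42 N·s/m.

83.4 N·s/m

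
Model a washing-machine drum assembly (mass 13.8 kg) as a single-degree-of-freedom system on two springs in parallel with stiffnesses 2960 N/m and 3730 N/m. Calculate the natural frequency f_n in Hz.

3.50 Hz

Parallel springs add: k_eq = 2960 + 3730 = 6690 N/m.
ω_n = √(k_eq/m) = √(6690/13.8) = √484.8 = 22.02 rad/s.
f_n = ω_n/(2π) = 22.02/6.283 = 3.504 Hz.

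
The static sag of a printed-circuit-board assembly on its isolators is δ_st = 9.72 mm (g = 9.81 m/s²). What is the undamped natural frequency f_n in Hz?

ω_n = √(g/δ_st) = √(9.81/0.00972) = √1009 = 31.77 rad/s.
f_n = ω_n/(2π) = 31.77/6.283 = 5.056 Hz.

5.06 Hz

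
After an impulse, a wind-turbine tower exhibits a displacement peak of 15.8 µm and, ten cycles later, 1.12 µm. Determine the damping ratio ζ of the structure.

0.0421

Logarithmic decrement δ = (1/n)·ln(x₀/x_n) = (1/10)·ln(15.8/1.12) = (1/10)·ln(14.11) = 0.2647.
ζ = δ/√(4π² + δ²) = 0.2647/√(39.48 + 0.0700) = 0.2647/6.289 = 0.04209.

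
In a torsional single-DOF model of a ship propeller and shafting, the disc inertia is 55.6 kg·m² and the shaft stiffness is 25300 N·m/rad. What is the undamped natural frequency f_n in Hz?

3.40 Hz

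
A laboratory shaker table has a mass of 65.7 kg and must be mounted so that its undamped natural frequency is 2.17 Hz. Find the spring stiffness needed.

12200 N/m

ω_n = 2πf_n = 2π × 2.17 = 13.63 rad/s.
k = m·ω_n² = 65.7 × 13.63² = 65.7 × 185.9 = 12210 N/m.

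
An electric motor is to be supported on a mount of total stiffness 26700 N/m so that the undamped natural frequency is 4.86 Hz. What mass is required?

ω_n = 2πf_n = 2π × 4.86 = 30.54 rad/s.
m = k/ω_n² = 26700/30.54² = 26700/932.5 = 28.63 kg.

28.6 kg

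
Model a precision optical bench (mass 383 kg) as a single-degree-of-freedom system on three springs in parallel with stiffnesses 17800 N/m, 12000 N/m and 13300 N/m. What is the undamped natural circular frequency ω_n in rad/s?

10.6 rad/s

Parallel springs add: k_eq = 17800 + 12000 + 13300 = 43100 N/m.
ω_n = √(k_eq/m) = √(43100/383) = √112.5 = 10.61 rad/s.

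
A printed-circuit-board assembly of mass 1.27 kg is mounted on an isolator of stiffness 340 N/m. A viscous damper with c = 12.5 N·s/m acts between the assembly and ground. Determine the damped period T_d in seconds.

0.403 s

ω_n = √(k/m) = √(340.0/1.27) = 16.36 rad/s.
Critical damping c_c = 2√(k·m) = 2√(340.0 × 1.27) = 41.56 N·s/m, so ζ = c/c_c = 12.5/41.56 = 0.3008.
ω_d = ω_n√(1 − ζ²) = 16.36 × √(1 − 0.0905) = 15.60 rad/s.
T_d = 2π/ω_d = 0.4027 s.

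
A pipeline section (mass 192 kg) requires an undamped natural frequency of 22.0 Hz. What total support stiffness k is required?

3670000 N/m

ω_n = 2πf_n = 2π × 22.0 = 138.2 rad/s.
k = m·ω_n² = 192 × 138.2² = 192 × 19110 = 3669000 N/m.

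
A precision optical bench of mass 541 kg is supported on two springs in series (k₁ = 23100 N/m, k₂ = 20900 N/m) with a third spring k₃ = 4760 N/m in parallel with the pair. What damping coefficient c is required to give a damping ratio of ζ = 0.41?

2390 N·s/m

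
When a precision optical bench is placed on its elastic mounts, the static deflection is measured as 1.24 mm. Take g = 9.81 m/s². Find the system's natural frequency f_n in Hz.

ω_n = √(g/δ_st) = √(9.81/0.00124) = √7911 = 88.95 rad/s.
f_n = ω_n/(2π) = 88.95/6.283 = 14.16 Hz.

14.2 Hz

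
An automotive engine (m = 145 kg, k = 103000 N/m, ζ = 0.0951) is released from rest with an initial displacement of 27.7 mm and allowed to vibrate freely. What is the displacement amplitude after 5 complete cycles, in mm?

1.38 mm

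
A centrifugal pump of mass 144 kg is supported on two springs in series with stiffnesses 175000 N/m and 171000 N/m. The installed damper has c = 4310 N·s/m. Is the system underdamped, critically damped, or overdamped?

Series springs: 1/k_eq = 1/175000 + 1/171000 = 1.156×10^-5, so k_eq = 86490 N/m.
c_c = 2√(k_eq·m) = 7058 N·s/m; ζ = c/c_c = 4310/7058 = 0.611.
Since ζ < 1 the system is underdamped.

underdamped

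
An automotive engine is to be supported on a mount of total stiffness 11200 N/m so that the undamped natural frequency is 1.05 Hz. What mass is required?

ω_n = 2πf_n = 2π × 1.05 = 6.597 rad/s.
m = k/ω_n² = 11200/6.597² = 11200/43.52 = 257.3 kg.

257 kg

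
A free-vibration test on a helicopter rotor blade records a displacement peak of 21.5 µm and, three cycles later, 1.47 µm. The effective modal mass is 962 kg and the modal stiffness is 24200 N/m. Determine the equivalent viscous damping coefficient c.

1360 N·s/m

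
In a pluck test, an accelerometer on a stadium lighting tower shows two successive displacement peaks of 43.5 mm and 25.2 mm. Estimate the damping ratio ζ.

0.0866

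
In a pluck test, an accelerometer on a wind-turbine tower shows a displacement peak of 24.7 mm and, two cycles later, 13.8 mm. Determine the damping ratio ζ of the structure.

Logarithmic decrement δ = (1/n)·ln(x₀/x_n) = (1/2)·ln(24.7/13.8) = (1/2)·ln(1.790) = 0.2911.
ζ = δ/√(4π² + δ²) = 0.2911/√(39.48 + 0.0847) = 0.2911/6.290 = 0.04628.

0.0463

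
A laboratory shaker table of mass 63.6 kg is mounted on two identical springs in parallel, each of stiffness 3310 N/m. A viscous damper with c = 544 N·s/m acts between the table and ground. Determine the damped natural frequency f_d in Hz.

1.47 Hz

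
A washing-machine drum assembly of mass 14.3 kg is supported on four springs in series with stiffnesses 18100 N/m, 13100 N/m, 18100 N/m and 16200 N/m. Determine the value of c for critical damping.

480 N·s/m

Series springs: 1/k_eq = 1/18100 + 1/13100 + 1/18100 + 1/16200 = 0.0002486, so k_eq = 4023 N/m.
c_c = 2√(k_eq·m) = 2√(4023 × 14.3) = 2 × 239.9 = 479.7 N·s/m.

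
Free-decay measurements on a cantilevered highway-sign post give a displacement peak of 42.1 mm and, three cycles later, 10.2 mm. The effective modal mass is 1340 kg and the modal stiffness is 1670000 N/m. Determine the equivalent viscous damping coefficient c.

Logarithmic decrement δ = (1/n)·ln(x₀/x_n) = (1/3)·ln(42.1/10.2) = (1/3)·ln(4.127) = 0.4726.
ζ = δ/√(4π² + δ²) = 0.4726/√(39.48 + 0.223) = 0.4726/6.301 = 0.07500.
c = ζ · 2√(km) = 0.07500 × 2√(1670000 × 1340) = 0.07500 × 94610 = 7096 N·s/m.

7100 N·s/m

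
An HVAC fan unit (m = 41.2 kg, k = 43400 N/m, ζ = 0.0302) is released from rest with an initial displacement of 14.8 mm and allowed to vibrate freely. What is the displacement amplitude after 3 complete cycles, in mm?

8.37 mm

Logarithmic decrement δ = 2πζ/√(1 − ζ²) = 2π × 0.03020/√(1 − 0.000912) = 0.1898.
After n cycles, x_n/x₀ = e^(−nδ), so x_3 = 14.8 × e^(−3 × 0.1898) = 14.8 × 0.5658 = 8.374 mm.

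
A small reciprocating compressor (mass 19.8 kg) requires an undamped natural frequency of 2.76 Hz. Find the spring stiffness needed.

5950 N/m

ω_n = 2πf_n = 2π × 2.76 = 17.34 rad/s.
k = m·ω_n² = 19.8 × 17.34² = 19.8 × 300.7 = 5954 N/m.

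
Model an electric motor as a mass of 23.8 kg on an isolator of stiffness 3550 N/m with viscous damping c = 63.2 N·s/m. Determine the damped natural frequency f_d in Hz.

1.93 Hz

ω_n = √(k/m) = √(3550/23.8) = 12.21 rad/s.
Critical damping c_c = 2√(k·m) = 2√(3550 × 23.8) = 581.3 N·s/m, so ζ = c/c_c = 63.2/581.3 = 0.1087.
ω_d = ω_n√(1 − ζ²) = 12.21 × √(1 − 0.0118) = 12.14 rad/s.
f_d = ω_d/(2π) = 1.932 Hz.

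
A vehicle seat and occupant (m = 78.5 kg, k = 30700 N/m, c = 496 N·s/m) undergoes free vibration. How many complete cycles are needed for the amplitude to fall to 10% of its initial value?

ζ = c/(2√(km)) = 496/(2√(30700 × 78.5)) = 496/3105 = 0.1598.
Logarithmic decrement δ = 2πζ/√(1 − ζ²) = 2π × 0.1598/√(1 − 0.0255) = 1.017.
x_n/x₀ = e^(−nδ) ≤ 0.1; take ln: n ≥ ln(1/0.1)/δ = 2.303/1.017 = 2.265.
So 3 complete cycles are required.

3 cycles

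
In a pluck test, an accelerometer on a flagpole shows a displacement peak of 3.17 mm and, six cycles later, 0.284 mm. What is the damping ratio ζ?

0.0639

Logarithmic decrement δ = (1/n)·ln(x₀/x_n) = (1/6)·ln(3.17/0.284) = (1/6)·ln(11.16) = 0.4021.
ζ = δ/√(4π² + δ²) = 0.4021/√(39.48 + 0.162) = 0.4021/6.296 = 0.06386.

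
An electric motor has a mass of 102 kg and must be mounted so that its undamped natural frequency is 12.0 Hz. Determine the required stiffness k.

ω_n = 2πf_n = 2π × 12.0 = 75.40 rad/s.
k = m·ω_n² = 102 × 75.40² = 102 × 5685 = 579900 N/m.

580000 N/m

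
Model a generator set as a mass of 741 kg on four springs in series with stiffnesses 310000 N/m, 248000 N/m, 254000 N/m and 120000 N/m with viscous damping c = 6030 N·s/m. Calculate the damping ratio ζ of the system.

Series springs: 1/k_eq = 1/310000 + 1/248000 + 1/254000 + 1/120000 = 1.953×10^-5, so k_eq = 51210 N/m.
ω_n = √(k_eq/m) = √(51210/741) = 8.313 rad/s.
Critical damping c_c = 2√(k_eq·m) = 2√(51210 × 741) = 12320 N·s/m, so ζ = c/c_c = 6030/12320 = 0.4895.

0.489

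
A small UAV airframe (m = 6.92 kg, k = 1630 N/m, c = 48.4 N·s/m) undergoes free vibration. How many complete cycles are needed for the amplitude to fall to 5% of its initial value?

3 cycles

ζ = c/(2√(km)) = 48.4/(2√(1630 × 6.92)) = 48.4/212.4 = 0.2279.
Logarithmic decrement δ = 2πζ/√(1 − ζ²) = 2π × 0.2279/√(1 − 0.0519) = 1.470.
x_n/x₀ = e^(−nδ) ≤ 0.05; take ln: n ≥ ln(1/0.05)/δ = 2.996/1.470 = 2.037.
So 3 complete cycles are required.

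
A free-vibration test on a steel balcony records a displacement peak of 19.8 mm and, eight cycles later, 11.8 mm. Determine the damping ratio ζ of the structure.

Logarithmic decrement δ = (1/n)·ln(x₀/x_n) = (1/8)·ln(19.8/11.8) = (1/8)·ln(1.678) = 0.06470.
ζ = δ/√(4π² + δ²) = 0.06470/√(39.48 + 0.00419) = 0.06470/6.284 = 0.01030.

0.0103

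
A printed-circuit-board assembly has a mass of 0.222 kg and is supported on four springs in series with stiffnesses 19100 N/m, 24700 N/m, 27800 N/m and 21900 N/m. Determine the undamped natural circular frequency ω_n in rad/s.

161 rad/s

Series springs: 1/k_eq = 1/19100 + 1/24700 + 1/27800 + 1/21900 = 0.0001745, so k_eq = 5731 N/m.
ω_n = √(k_eq/m) = √(5731/0.222) = √25820 = 160.7 rad/s.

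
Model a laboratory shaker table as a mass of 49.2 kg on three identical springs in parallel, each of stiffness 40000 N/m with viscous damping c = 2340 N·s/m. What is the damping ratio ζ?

0.482

Parallel springs add: k_eq = 3 × 40000 = 120000 N/m.
ω_n = √(k_eq/m) = √(120000/49.2) = 49.39 rad/s.
Critical damping c_c = 2√(k_eq·m) = 2√(120000 × 49.2) = 4860 N·s/m, so ζ = c/c_c = 2340/4860 = 0.4815.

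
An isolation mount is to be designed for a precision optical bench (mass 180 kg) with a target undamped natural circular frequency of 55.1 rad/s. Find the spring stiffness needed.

546000 N/m

k = m·ω_n² = 180 × 55.10² = 180 × 3036 = 546500 N/m.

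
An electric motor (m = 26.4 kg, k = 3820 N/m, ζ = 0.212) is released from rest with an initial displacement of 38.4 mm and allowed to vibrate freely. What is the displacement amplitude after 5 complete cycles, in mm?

0.0421 mm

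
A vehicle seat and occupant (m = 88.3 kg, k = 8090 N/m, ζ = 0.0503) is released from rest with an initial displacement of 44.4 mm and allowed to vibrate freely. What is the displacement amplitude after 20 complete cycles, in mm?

Logarithmic decrement δ = 2πζ/√(1 − ζ²) = 2π × 0.05030/√(1 − 0.00253) = 0.3164.
After n cycles, x_n/x₀ = e^(−nδ), so x_20 = 44.4 × e^(−20 × 0.3164) = 44.4 × 0.001784 = 0.07921 mm.

0.0792 mm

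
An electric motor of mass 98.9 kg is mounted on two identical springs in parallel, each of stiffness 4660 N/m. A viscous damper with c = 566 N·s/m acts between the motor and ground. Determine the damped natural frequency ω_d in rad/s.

Parallel springs add: k_eq = 2 × 4660 = 9320 N/m.
ω_n = √(k_eq/m) = √(9320/98.9) = 9.708 rad/s.
Critical damping c_c = 2√(k_eq·m) = 2√(9320 × 98.9) = 1920 N·s/m, so ζ = c/c_c = 566/1920 = 0.2948.
ω_d = ω_n√(1 − ζ²) = 9.708 × √(1 − 0.0869) = 9.276 rad/s.

9.28 rad/s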